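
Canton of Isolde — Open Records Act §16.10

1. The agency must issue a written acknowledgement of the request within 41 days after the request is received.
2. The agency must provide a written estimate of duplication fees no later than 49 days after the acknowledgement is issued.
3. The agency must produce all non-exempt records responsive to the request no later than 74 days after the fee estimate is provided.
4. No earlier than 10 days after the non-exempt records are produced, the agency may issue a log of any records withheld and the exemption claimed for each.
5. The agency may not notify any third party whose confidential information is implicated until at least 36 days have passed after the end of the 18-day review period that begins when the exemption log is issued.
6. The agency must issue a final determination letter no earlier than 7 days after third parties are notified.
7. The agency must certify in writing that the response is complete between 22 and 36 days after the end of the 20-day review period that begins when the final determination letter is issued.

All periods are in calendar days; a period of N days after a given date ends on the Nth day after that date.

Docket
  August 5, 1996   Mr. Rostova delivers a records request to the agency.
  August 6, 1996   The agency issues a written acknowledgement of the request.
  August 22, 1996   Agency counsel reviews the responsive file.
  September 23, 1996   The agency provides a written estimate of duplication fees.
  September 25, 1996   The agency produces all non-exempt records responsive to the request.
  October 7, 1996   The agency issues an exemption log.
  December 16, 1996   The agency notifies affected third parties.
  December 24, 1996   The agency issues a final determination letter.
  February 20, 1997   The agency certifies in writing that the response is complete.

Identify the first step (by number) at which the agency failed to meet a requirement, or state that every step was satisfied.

Step 7

(1) due by August 5, 1996 + 41 days = September 15, 1996; done August 6, 1996 — timely.
(2) due by August 6, 1996 + 49 days = September 24, 1996; September 23, 1996 is within that limit.
(3) due by September 23, 1996 + 74 days = December 6, 1996; completed September 25, 1996, before the deadline.
(4) permitted from September 25, 1996 + 10 days = October 5, 1996 onward; October 7, 1996 is on or after that date.
(5) permitted from October 25, 1996 + 36 days = November 30, 1996 onward; December 16, 1996 is on or after that date.
(6) permitted from December 16, 1996 + 7 days = December 23, 1996 onward; done December 24, 1996, after the minimum wait.
(7) the permitted window runs from January 13, 1997 + 22 = February 4, 1997 to January 13, 1997 + 36 = February 18, 1997; done February 20, 1997 — 2 days after the window closed.
The procedure was therefore not followed at step 7.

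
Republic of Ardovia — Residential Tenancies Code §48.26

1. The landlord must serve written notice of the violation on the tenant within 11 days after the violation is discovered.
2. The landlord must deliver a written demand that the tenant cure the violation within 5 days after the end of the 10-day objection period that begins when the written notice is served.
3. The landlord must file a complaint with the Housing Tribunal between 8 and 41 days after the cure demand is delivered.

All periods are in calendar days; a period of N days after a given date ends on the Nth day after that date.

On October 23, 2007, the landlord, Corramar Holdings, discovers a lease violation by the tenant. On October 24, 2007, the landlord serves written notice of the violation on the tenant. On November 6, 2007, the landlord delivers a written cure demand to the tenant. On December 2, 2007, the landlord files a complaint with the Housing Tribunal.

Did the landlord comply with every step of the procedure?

Step 1: 11 days after October 23, 2007 (when the violation is discovered) is November 3, 2007; done October 24, 2007 — timely.
Step 2: 5 days after November 3, 2007 (end of the 10-day objection period, which began when the written notice is served on October 24, 2007) is November 8, 2007; done November 6, 2007 — timely.
Step 3: the window is 8–41 days after November 6, 2007 (when the cure demand is delivered), so November 14, 2007 through December 17, 2007; done December 2, 2007 — within the window.

Yes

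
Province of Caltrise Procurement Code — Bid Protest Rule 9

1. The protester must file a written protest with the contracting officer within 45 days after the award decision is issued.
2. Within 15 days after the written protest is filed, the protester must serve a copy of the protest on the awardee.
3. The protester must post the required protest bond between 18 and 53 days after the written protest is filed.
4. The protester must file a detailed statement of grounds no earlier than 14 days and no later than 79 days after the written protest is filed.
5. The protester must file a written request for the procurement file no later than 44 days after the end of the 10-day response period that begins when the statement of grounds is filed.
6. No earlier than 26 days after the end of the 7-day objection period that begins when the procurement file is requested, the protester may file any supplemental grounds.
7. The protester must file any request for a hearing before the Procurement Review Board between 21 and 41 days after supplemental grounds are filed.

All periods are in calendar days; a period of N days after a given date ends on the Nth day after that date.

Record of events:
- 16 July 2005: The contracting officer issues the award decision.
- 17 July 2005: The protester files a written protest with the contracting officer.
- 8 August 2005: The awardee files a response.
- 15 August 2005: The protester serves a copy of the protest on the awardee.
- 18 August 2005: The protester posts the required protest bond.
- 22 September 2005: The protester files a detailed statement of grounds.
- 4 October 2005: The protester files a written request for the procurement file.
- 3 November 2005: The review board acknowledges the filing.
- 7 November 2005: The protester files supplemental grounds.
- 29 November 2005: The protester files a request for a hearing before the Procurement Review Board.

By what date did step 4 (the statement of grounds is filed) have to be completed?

Step 4 runs from 17 July 2005, when the written protest is filed. The window is 14–79 days after 17 July 2005; it closes on 4 October 2005.

4 October 2005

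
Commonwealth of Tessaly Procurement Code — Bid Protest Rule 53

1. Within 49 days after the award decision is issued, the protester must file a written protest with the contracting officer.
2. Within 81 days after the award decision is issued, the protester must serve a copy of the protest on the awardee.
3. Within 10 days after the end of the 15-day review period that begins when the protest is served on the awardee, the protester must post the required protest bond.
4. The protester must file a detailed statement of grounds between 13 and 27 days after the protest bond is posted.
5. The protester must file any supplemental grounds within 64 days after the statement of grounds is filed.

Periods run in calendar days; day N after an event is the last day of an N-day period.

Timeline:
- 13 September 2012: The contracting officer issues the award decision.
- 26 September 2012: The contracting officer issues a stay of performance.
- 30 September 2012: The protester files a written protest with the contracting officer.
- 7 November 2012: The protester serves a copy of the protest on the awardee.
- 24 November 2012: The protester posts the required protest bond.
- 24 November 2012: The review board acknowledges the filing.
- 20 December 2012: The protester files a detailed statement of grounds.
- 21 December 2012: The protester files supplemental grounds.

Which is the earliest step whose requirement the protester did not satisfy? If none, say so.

None — every step was satisfied

(1) due by 13 September 2012 + 49 days = 1 November 2012; completed 30 September 2012, before the deadline.
(2) due by 13 September 2012 + 81 days = 3 December 2012; done 7 November 2012 — timely.
(3) due by 22 November 2012 + 10 days = 2 December 2012; 24 November 2012 is within that limit.
(4) the permitted window runs from 24 November 2012 + 13 = 7 December 2012 to 24 November 2012 + 27 = 21 December 2012; done 20 December 2012, which is between those dates.
(5) due by 20 December 2012 + 64 days = 22 February 2013; completed 21 December 2012, before the deadline.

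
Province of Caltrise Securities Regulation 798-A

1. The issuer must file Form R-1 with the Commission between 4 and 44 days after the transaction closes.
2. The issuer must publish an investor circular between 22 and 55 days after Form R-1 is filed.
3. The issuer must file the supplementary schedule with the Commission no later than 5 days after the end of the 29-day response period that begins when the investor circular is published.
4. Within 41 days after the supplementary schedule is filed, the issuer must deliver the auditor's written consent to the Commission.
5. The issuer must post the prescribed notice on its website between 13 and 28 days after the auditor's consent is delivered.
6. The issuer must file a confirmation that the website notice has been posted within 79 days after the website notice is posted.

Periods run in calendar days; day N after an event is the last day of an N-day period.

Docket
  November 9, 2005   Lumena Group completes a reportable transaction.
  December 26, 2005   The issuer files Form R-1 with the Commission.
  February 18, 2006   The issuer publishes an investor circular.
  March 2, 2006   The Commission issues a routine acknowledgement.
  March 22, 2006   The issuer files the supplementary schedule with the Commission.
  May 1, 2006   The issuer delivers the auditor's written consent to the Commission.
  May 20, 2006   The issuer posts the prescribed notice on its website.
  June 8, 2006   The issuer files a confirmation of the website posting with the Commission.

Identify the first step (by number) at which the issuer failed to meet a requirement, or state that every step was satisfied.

(1) the permitted window runs from November 9, 2005 + 4 = November 13, 2005 to November 9, 2005 + 44 = December 23, 2005; December 26, 2005 is 3 days past the end of the window.
The procedure was therefore not followed at step 1.

Step 1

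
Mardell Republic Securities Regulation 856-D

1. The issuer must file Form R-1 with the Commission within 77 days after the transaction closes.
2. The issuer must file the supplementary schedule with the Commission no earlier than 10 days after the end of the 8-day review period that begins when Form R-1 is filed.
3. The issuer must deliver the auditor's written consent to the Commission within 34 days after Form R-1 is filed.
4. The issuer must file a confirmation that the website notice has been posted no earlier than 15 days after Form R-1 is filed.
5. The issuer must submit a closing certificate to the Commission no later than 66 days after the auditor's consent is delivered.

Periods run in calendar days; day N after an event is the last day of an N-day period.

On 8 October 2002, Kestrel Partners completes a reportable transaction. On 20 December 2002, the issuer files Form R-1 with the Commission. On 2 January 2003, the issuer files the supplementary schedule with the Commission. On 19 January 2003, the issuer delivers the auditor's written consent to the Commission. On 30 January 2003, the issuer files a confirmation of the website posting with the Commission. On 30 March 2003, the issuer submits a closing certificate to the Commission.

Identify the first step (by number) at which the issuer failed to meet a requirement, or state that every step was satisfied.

Step 2

(1) due by 8 October 2002 + 77 days = 24 December 2002; completed 20 December 2002, before the deadline.
(2) permitted from 28 December 2002 + 10 days = 7 January 2003 onward; 2 January 2003 is 5 days before the earliest permitted date.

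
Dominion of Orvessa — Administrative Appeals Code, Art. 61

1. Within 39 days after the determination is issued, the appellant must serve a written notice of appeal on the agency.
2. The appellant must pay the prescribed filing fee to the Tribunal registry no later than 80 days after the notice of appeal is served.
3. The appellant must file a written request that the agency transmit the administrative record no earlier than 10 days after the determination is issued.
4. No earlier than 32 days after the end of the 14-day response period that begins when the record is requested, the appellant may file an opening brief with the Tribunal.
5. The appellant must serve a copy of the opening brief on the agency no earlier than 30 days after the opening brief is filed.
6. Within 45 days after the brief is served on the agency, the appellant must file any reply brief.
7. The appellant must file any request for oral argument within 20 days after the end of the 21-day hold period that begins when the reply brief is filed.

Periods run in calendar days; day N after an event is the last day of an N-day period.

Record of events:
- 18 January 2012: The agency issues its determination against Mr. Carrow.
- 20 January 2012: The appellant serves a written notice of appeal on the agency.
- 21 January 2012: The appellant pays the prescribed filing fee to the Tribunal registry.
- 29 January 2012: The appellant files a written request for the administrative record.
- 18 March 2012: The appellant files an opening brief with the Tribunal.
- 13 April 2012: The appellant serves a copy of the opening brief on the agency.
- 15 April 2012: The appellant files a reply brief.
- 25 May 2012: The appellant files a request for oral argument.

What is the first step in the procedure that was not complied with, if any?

Step 5

Step 1 — counting 39 days from 18 January 2012 (when the determination is issued) gives a deadline of 26 February 2012; 20 January 2012 is within that limit.
Step 2 — counting 80 days from 20 January 2012 (when the notice of appeal is served) gives a deadline of 9 April 2012; done 21 January 2012 — timely.
Step 3 — must wait 10 days from 18 January 2012 (when the determination is issued), so not before 28 January 2012; done 29 January 2012, after the minimum wait.
Step 4 — must wait 32 days from 12 February 2012 (end of the 14-day response period, which began when the record is requested on 29 January 2012), so not before 15 March 2012; done 18 March 2012, after the minimum wait.
Step 5 — must wait 30 days from 18 March 2012 (when the opening brief is filed), so not before 17 April 2012; done 13 April 2012 — 4 days too early.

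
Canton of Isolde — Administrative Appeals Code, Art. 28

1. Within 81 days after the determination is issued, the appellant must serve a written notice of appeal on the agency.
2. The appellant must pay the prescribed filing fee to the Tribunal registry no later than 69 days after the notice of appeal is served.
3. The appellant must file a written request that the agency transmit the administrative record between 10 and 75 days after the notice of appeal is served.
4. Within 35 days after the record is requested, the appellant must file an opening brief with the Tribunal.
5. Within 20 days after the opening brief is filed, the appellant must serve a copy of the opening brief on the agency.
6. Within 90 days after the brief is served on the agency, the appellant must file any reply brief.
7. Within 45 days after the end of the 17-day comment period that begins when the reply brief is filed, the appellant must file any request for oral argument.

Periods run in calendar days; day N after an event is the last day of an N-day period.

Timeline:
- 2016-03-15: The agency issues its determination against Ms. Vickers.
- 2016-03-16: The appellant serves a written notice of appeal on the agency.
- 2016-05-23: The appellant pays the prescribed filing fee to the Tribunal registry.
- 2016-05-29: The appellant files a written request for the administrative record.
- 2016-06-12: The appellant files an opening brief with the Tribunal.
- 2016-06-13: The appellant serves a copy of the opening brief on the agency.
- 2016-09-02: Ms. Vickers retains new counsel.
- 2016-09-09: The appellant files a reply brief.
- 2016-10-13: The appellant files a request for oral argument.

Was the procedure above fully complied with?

(1) due by 2016-03-15 + 81 days = 2016-06-04; 2016-03-16 is within that limit.
(2) due by 2016-03-16 + 69 days = 2016-05-24; done 2016-05-23 — timely.
(3) the permitted window runs from 2016-03-16 + 10 = 2016-03-26 to 2016-03-16 + 75 = 2016-05-30; done 2016-05-29, which is between those dates.
(4) due by 2016-05-29 + 35 days = 2016-07-03; done 2016-06-12 — timely.
(5) due by 2016-06-12 + 20 days = 2016-07-02; completed 2016-06-13, before the deadline.
(6) due by 2016-06-13 + 90 days = 2016-09-11; completed 2016-09-09, before the deadline.
(7) due by 2016-09-26 + 45 days = 2016-11-10; completed 2016-10-13, before the deadline.

Yes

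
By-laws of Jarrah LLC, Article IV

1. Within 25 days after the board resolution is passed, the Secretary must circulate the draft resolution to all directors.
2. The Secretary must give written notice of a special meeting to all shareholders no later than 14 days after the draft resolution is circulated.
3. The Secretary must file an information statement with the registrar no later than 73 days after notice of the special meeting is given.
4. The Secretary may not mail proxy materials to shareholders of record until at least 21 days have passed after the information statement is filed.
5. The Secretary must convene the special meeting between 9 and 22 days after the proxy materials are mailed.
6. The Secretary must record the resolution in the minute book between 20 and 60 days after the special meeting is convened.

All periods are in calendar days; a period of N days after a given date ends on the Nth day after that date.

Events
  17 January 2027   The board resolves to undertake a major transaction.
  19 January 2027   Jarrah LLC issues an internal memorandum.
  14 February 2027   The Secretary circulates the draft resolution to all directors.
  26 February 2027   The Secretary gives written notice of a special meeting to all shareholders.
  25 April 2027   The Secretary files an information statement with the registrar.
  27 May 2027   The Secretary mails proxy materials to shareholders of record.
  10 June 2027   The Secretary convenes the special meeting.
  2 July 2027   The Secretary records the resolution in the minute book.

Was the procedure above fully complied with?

Step 1: 25 days after 17 January 2027 (when the board resolution is passed) is 11 February 2027; done 14 February 2027 — 3 days late.
The analysis stops there.

No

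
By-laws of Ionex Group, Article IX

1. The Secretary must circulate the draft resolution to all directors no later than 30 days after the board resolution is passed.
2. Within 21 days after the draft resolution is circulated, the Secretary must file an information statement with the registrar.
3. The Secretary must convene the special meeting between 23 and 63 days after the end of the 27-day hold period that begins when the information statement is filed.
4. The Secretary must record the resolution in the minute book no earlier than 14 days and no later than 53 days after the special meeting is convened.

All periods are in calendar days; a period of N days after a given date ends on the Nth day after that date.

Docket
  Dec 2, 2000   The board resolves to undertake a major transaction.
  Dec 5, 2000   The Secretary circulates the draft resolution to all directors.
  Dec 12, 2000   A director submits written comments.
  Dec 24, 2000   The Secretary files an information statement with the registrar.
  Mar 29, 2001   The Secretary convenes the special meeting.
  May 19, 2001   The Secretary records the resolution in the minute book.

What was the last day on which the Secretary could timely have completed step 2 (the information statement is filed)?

Step 2 runs from Dec 5, 2000, when the draft resolution is circulated. 21 days after Dec 5, 2000 is Dec 26, 2000.

Dec 26, 2000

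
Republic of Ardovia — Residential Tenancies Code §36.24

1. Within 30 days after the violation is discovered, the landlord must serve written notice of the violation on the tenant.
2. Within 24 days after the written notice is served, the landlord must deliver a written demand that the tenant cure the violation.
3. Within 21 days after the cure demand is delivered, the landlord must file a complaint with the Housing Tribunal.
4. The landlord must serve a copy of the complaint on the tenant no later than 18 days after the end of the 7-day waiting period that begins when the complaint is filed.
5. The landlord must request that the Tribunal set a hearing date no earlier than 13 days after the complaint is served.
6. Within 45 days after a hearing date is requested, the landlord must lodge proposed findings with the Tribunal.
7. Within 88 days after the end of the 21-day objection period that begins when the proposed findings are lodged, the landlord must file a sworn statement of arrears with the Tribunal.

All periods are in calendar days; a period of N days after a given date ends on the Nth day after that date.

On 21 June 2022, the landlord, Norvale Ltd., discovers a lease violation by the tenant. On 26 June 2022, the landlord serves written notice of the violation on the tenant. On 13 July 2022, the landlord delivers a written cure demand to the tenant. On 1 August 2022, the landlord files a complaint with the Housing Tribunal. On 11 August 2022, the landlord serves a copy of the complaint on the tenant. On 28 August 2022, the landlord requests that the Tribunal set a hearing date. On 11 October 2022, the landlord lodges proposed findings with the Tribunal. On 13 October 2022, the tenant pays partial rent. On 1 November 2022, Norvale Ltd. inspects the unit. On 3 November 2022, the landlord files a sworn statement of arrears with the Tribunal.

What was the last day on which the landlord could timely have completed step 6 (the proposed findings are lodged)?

12 October 2022

Step 6 runs from 28 August 2022, when a hearing date is requested. 45 days after 28 August 2022 is 12 October 2022.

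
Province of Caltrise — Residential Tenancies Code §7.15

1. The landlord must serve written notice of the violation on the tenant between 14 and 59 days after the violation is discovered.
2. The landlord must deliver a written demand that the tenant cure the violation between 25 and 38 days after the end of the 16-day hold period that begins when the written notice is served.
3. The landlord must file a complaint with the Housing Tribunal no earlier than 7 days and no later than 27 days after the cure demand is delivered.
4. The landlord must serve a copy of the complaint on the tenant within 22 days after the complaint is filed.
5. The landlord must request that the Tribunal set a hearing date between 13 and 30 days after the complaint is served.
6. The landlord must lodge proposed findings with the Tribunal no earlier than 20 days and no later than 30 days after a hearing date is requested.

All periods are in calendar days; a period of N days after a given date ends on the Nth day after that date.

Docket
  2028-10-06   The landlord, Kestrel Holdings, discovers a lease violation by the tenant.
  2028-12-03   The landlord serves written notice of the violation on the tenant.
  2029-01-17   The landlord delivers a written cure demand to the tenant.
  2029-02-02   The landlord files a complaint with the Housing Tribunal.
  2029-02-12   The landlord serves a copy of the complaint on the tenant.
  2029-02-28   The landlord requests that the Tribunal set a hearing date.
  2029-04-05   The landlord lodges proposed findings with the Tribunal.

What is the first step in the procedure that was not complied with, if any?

(1) the permitted window runs from 2028-10-06 + 14 = 2028-10-20 to 2028-10-06 + 59 = 2028-12-04; done 2028-12-03, which is between those dates.
(2) the permitted window runs from 2028-12-19 + 25 = 2029-01-13 to 2028-12-19 + 38 = 2029-01-26; done 2029-01-17, which is between those dates.
(3) the permitted window runs from 2029-01-17 + 7 = 2029-01-24 to 2029-01-17 + 27 = 2029-02-13; done 2029-02-02 — within the window.
(4) due by 2029-02-02 + 22 days = 2029-02-24; 2029-02-12 is within that limit.
(5) the permitted window runs from 2029-02-12 + 13 = 2029-02-25 to 2029-02-12 + 30 = 2029-03-14; 2029-02-28 falls inside that range.
(6) the permitted window runs from 2029-02-28 + 20 = 2029-03-20 to 2029-02-28 + 30 = 2029-03-30; done 2029-04-05 — 6 days after the window closed.
The procedure was therefore not followed at step 6.

Step 6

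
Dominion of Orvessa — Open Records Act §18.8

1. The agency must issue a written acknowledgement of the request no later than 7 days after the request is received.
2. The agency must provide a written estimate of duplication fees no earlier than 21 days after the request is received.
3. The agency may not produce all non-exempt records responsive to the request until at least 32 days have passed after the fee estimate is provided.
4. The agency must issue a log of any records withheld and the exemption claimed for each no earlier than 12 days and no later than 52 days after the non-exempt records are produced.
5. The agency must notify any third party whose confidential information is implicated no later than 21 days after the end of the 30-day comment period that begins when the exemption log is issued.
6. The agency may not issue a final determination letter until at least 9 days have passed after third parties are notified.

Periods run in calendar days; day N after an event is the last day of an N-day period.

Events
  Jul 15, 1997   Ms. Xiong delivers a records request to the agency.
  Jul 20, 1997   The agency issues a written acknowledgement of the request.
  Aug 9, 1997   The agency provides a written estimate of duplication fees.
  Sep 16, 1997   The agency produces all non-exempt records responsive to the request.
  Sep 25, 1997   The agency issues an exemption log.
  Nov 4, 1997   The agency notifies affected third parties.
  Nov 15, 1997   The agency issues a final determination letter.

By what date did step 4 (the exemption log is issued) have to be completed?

Nov 7, 1997

Step 4 runs from Sep 16, 1997, when the non-exempt records are produced. The window is 12–52 days after Sep 16, 1997; it closes on Nov 7, 1997.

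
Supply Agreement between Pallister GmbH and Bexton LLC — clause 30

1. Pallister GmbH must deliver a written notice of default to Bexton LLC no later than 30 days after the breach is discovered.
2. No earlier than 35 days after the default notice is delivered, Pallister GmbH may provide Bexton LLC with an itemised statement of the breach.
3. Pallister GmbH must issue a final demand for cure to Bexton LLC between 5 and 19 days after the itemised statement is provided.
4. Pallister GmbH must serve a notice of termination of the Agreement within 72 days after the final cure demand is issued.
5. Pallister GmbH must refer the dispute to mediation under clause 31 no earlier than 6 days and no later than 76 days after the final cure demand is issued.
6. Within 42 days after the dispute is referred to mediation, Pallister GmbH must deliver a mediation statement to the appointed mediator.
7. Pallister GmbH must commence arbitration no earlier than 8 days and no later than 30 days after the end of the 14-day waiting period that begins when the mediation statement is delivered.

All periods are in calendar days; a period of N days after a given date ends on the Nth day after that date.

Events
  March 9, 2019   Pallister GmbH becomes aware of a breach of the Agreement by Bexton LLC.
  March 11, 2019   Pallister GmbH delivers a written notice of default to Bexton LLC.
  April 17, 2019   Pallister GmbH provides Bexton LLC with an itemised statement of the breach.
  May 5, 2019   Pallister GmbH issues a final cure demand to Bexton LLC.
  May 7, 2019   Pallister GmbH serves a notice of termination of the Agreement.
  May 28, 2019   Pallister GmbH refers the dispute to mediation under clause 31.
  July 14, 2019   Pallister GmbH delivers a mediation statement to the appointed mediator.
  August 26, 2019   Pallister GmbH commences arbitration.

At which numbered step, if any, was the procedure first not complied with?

Step 6

(1) due by March 9, 2019 + 30 days = April 8, 2019; done March 11, 2019 — timely.
(2) permitted from March 11, 2019 + 35 days = April 15, 2019 onward; done April 17, 2019 — permitted.
(3) the permitted window runs from April 17, 2019 + 5 = April 22, 2019 to April 17, 2019 + 19 = May 6, 2019; May 5, 2019 falls inside that range.
(4) due by May 5, 2019 + 72 days = July 16, 2019; completed May 7, 2019, before the deadline.
(5) the permitted window runs from May 5, 2019 + 6 = May 11, 2019 to May 5, 2019 + 76 = July 20, 2019; May 28, 2019 falls inside that range.
(6) due by May 28, 2019 + 42 days = July 9, 2019; not done until July 14, 2019, 5 days after the deadline.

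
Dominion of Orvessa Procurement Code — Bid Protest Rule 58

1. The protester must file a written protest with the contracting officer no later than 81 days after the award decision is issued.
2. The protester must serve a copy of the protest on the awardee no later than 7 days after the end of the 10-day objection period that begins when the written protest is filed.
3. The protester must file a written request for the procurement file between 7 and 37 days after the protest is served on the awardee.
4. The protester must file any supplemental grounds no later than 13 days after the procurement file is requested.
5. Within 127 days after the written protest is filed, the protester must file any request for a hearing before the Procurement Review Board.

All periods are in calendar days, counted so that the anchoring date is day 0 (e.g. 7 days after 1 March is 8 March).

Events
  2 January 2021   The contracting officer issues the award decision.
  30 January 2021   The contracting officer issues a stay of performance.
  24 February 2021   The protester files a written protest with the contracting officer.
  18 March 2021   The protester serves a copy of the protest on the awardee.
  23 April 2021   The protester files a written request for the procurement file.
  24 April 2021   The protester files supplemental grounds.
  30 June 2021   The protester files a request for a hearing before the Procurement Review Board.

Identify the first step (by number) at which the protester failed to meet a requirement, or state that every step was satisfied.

Step 2

Step 1: 81 days after 2 January 2021 (when the award decision is issued) is 24 March 2021; completed 24 February 2021, before the deadline.
Step 2: 7 days after 6 March 2021 (end of the 10-day objection period, which began when the written protest is filed on 24 February 2021) is 13 March 2021; 18 March 2021 misses that deadline by 5 days.
Later steps need not be reached.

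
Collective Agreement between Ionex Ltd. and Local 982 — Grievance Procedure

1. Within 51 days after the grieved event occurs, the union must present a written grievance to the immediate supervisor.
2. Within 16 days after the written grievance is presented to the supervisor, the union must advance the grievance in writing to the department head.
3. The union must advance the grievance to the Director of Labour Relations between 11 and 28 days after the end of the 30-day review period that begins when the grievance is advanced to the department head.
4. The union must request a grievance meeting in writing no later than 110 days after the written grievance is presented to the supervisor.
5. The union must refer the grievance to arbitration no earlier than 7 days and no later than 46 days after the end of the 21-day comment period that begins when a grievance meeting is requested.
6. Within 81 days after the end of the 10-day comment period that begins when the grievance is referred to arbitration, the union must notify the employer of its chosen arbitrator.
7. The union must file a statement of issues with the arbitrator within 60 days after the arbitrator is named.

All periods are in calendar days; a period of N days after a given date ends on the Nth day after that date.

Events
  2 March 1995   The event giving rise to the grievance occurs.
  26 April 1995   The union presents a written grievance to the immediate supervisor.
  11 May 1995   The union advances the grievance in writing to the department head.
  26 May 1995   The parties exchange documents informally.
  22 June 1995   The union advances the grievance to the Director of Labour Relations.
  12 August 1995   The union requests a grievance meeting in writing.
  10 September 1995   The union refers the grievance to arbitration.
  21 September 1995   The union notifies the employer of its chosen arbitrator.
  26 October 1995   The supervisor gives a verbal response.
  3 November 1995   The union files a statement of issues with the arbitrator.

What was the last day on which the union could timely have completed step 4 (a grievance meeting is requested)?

Step 4 runs from 26 April 1995, when the written grievance is presented to the supervisor. 110 days after 26 April 1995 is 14 August 1995.

14 August 1995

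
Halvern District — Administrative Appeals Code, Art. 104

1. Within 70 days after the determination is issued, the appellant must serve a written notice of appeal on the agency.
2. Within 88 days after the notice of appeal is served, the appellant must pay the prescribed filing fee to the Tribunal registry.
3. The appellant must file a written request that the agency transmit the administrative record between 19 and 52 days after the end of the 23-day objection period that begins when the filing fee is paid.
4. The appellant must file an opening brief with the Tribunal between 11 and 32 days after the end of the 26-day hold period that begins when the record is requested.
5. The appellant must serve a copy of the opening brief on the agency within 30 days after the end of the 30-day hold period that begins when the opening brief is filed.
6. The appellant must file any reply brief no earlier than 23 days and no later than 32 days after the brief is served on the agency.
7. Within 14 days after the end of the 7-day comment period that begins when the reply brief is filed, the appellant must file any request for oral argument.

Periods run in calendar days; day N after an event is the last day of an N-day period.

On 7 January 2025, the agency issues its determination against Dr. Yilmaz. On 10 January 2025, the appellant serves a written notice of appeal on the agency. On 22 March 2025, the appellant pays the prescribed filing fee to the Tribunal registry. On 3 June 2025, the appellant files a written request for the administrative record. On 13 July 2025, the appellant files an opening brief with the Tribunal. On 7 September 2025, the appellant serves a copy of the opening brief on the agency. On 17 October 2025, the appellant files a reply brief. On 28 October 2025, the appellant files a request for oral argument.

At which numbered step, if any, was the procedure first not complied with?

Step 6

(1) due by 7 January 2025 + 70 days = 18 March 2025; completed 10 January 2025, before the deadline.
(2) due by 10 January 2025 + 88 days = 8 April 2025; completed 22 March 2025, before the deadline.
(3) the permitted window runs from 14 April 2025 + 19 = 3 May 2025 to 14 April 2025 + 52 = 5 June 2025; done 3 June 2025, which is between those dates.
(4) the permitted window runs from 29 June 2025 + 11 = 10 July 2025 to 29 June 2025 + 32 = 31 July 2025; 13 July 2025 falls inside that range.
(5) due by 12 August 2025 + 30 days = 11 September 2025; completed 7 September 2025, before the deadline.
(6) the permitted window runs from 7 September 2025 + 23 = 30 September 2025 to 7 September 2025 + 32 = 9 October 2025; done 17 October 2025 — 8 days after the window closed.
That is the first point of non-compliance.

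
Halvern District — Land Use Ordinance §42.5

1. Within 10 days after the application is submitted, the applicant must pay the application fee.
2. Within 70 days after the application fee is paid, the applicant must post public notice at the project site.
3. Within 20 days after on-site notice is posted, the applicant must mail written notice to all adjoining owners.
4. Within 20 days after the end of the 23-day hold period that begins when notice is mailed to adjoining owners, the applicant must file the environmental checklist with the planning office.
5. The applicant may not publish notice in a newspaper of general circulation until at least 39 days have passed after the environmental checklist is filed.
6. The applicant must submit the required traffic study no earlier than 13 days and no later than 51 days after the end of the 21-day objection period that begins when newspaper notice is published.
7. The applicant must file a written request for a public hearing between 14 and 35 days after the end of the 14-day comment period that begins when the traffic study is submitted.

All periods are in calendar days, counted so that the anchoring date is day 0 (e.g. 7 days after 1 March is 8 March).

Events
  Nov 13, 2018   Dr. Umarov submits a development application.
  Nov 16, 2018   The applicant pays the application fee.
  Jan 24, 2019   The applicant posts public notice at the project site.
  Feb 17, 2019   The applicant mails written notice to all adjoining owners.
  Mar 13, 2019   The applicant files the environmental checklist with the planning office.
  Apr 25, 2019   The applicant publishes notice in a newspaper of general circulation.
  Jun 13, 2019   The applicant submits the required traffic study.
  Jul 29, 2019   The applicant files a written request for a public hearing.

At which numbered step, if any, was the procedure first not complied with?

Step 1 — counting 10 days from Nov 13, 2018 (when the application is submitted) gives a deadline of Nov 23, 2018; completed Nov 16, 2018, before the deadline.
Step 2 — counting 70 days from Nov 16, 2018 (when the application fee is paid) gives a deadline of Jan 25, 2019; done Jan 24, 2019 — timely.
Step 3 — counting 20 days from Jan 24, 2019 (when on-site notice is posted) gives a deadline of Feb 13, 2019; not done until Feb 17, 2019, 4 days after the deadline.

Step 3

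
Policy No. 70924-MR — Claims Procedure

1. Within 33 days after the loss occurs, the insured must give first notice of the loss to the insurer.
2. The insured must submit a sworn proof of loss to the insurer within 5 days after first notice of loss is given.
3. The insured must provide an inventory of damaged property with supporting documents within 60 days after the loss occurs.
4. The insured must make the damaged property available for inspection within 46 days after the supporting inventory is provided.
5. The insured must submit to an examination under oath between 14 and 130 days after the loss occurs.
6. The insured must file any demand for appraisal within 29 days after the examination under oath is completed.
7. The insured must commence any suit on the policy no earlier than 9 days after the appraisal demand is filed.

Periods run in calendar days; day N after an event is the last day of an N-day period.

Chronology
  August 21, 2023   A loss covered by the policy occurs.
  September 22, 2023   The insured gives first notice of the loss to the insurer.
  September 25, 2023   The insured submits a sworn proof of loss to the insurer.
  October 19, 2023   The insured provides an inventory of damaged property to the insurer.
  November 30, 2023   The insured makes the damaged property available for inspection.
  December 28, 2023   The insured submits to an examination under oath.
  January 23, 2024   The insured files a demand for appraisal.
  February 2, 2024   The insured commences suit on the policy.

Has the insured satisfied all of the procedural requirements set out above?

(1) due by August 21, 2023 + 33 days = September 23, 2023; September 22, 2023 is within that limit.
(2) due by September 22, 2023 + 5 days = September 27, 2023; completed September 25, 2023, before the deadline.
(3) due by August 21, 2023 + 60 days = October 20, 2023; done October 19, 2023 — timely.
(4) due by October 19, 2023 + 46 days = December 4, 2023; done November 30, 2023 — timely.
(5) the permitted window runs from August 21, 2023 + 14 = September 4, 2023 to August 21, 2023 + 130 = December 29, 2023; done December 28, 2023, which is between those dates.
(6) due by December 28, 2023 + 29 days = January 26, 2024; completed January 23, 2024, before the deadline.
(7) permitted from January 23, 2024 + 9 days = February 1, 2024 onward; done February 2, 2024 — permitted.

Yes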